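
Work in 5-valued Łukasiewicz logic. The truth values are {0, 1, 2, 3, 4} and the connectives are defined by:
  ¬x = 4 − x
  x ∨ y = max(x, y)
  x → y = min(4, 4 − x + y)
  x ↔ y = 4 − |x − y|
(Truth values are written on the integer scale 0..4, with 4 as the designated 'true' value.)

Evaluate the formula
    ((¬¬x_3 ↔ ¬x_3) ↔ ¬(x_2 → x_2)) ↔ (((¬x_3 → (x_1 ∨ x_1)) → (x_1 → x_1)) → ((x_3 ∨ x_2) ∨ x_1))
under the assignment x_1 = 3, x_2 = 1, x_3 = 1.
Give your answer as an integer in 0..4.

¬x_3 = ¬1 = 3
¬¬x_3 = ¬3 = 1
¬x_3 = ¬1 = 3
¬¬x_3 ↔ ¬x_3 = 1 ↔ 3 = 2
x_2 → x_2 = 1 → 1 = 4
¬(x_2 → x_2) = ¬4 = 0
(¬¬x_3 ↔ ¬x_3) ↔ ¬(x_2 → x_2) = 2 ↔ 0 = 2
¬x_3 = ¬1 = 3
x_1 ∨ x_1 = 3 ∨ 3 = 3
¬x_3 → (x_1 ∨ x_1) = 3 → 3 = 4
x_1 → x_1 = 3 → 3 = 4
(¬x_3 → (x_1 ∨ x_1)) → (x_1 → x_1) = 4 → 4 = 4
x_3 ∨ x_2 = 1 ∨ 1 = 1
(x_3 ∨ x_2) ∨ x_1 = 1 ∨ 3 = 3
((¬x_3 → (x_1 ∨ x_1)) → (x_1 → x_1)) → ((x_3 ∨ x_2) ∨ x_1) = 4 → 3 = 3
((¬¬x_3 ↔ ¬x_3) ↔ ¬(x_2 → x_2)) ↔ (((¬x_3 → (x_1 ∨ x_1)) → (x_1 → x_1)) → ((x_3 ∨ x_2) ∨ x_1)) = 2 ↔ 3 = 3

3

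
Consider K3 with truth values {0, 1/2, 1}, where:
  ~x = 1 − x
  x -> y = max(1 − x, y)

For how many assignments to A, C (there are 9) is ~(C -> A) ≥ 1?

1

A = 0, C = 0 ↦ 0  <
A = 0, C = 1/2 ↦ 1/2  <
A = 0, C = 1 ↦ 1  ≥
A = 1/2, C = 0 ↦ 0  <
A = 1/2, C = 1/2 ↦ 1/2  <
A = 1/2, C = 1 ↦ 1/2  <
A = 1, C = 0 ↦ 0  <
A = 1, C = 1/2 ↦ 0  <
A = 1, C = 1 ↦ 0  <
So 1 of the 9 assignments meets the threshold.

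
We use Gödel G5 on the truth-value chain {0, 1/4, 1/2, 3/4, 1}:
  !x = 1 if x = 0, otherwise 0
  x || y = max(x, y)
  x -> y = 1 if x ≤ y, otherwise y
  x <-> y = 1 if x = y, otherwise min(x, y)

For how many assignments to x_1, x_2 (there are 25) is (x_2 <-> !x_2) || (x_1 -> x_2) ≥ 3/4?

value 1: 15 assignments (counts)
value 3/4: 1 assignment (counts)
value 1/2: 2 assignments
value 1/4: 3 assignments
value 0: 4 assignments
So 16 of the 25 assignments meet the threshold.

16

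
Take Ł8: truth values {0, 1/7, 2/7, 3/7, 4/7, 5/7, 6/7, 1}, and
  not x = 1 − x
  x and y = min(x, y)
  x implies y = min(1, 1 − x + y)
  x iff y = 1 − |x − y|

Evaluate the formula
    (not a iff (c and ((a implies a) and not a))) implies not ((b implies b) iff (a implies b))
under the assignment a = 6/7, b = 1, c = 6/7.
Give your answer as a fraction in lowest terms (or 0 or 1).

0

not a = not 6/7 = 1/7
a implies a = 6/7 implies 6/7 = 1
not a = not 6/7 = 1/7
(a implies a) and not a = 1 and 1/7 = 1/7
c and ((a implies a) and not a) = 6/7 and 1/7 = 1/7
not a iff (c and ((a implies a) and not a)) = 1/7 iff 1/7 = 1
b implies b = 1 implies 1 = 1
a implies b = 6/7 implies 1 = 1
(b implies b) iff (a implies b) = 1 iff 1 = 1
not ((b implies b) iff (a implies b)) = not 1 = 0
(not a iff (c and ((a implies a) and not a))) implies not ((b implies b) iff (a implies b)) = 1 implies 0 = 0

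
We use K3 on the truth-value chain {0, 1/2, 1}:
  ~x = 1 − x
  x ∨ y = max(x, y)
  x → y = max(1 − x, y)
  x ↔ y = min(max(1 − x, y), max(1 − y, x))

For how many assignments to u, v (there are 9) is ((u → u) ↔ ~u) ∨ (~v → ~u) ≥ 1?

5

u = 0, v = 0 ↦ 1  ≥
u = 0, v = 1/2 ↦ 1  ≥
u = 0, v = 1 ↦ 1  ≥
u = 1/2, v = 0 ↦ 1/2  <
u = 1/2, v = 1/2 ↦ 1/2  <
u = 1/2, v = 1 ↦ 1  ≥
u = 1, v = 0 ↦ 0  <
u = 1, v = 1/2 ↦ 1/2  <
u = 1, v = 1 ↦ 1  ≥
So 5 of the 9 assignments meet the threshold.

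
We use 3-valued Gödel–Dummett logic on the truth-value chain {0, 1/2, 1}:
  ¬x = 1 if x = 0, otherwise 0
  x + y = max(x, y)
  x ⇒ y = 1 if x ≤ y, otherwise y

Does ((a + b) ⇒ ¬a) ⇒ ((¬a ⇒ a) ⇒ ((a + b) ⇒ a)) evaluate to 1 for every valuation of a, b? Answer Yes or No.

a = 0, b = 0 ↦ 1
a = 0, b = 1/2 ↦ 1
a = 0, b = 1 ↦ 1
a = 1/2, b = 0 ↦ 1
a = 1/2, b = 1/2 ↦ 1
a = 1/2, b = 1 ↦ 1
a = 1, b = 0 ↦ 1
a = 1, b = 1/2 ↦ 1
a = 1, b = 1 ↦ 1
Every assignment gives a value ≥ 1.

Yes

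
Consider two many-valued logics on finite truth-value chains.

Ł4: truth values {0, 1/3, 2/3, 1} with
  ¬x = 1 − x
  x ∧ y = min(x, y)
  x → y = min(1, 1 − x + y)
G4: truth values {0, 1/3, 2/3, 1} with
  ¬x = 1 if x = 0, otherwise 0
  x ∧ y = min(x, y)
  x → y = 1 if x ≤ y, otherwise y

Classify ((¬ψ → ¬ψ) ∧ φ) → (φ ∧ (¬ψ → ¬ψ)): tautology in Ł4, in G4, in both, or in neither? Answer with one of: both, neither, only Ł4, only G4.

In Ł4: every assignment gives 1 — tautology.
In G4: every assignment gives 1 — tautology.

both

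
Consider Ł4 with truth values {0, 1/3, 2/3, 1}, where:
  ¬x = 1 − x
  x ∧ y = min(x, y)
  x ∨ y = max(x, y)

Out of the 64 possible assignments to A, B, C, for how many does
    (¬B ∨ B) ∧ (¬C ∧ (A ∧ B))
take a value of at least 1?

value 1: 1 assignment (counts)
value 2/3: 7 assignments
value 1/3: 19 assignments
value 0: 37 assignments
So 1 of the 64 assignments meets the threshold.

1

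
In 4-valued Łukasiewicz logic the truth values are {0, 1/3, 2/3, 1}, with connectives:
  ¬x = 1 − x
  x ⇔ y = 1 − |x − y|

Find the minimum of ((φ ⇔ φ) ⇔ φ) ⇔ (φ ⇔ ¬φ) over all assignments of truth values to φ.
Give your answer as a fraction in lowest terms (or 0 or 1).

Take φ = 1:
φ ⇔ φ = 1 ⇔ 1 = 1
(φ ⇔ φ) ⇔ φ = 1 ⇔ 1 = 1
¬φ = ¬1 = 0
φ ⇔ ¬φ = 1 ⇔ 0 = 0
((φ ⇔ φ) ⇔ φ) ⇔ (φ ⇔ ¬φ) = 1 ⇔ 0 = 0
No assignment yields a value below 0, so this is the minimum.

0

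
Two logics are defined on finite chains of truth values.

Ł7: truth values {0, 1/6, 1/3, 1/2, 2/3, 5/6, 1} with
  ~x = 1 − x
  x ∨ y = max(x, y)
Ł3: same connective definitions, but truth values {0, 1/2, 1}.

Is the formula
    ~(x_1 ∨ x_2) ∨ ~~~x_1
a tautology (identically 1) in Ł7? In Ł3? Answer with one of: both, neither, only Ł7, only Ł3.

neither

In Ł7: at x_1 = 1/6, x_2 = 0 the value is 5/6 — not a tautology.
In Ł3: at x_1 = 1/2, x_2 = 0 the value is 1/2 — not a tautology.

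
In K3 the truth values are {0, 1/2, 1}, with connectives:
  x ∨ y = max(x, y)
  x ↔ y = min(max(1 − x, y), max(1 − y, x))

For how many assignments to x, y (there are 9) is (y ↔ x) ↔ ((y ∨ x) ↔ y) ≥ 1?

x = 0, y = 0 ↦ 1  ≥
x = 0, y = 1/2 ↦ 1/2  <
x = 0, y = 1 ↦ 0  <
x = 1/2, y = 0 ↦ 1/2  <
x = 1/2, y = 1/2 ↦ 1/2  <
x = 1/2, y = 1 ↦ 1/2  <
x = 1, y = 0 ↦ 1  ≥
x = 1, y = 1/2 ↦ 1/2  <
x = 1, y = 1 ↦ 1  ≥
So 3 of the 9 assignments meet the threshold.

3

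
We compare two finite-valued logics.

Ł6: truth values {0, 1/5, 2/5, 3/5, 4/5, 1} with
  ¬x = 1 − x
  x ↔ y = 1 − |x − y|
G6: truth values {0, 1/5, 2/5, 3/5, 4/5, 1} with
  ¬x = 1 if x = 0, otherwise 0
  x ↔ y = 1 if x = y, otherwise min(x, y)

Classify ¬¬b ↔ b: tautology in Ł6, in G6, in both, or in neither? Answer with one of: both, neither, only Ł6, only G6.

In Ł6: every assignment gives 1 — tautology.
In G6: at b = 1/5 the value is 1/5 — not a tautology.

only Ł6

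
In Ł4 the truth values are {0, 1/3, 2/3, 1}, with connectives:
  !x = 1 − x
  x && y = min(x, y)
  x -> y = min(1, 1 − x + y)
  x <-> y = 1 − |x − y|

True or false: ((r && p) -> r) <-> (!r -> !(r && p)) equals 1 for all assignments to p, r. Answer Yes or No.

p = 0, r = 0 ↦ 1
p = 0, r = 1/3 ↦ 1
p = 0, r = 2/3 ↦ 1
p = 0, r = 1 ↦ 1
p = 1/3, r = 0 ↦ 1
p = 1/3, r = 1/3 ↦ 1
p = 1/3, r = 2/3 ↦ 1
p = 1/3, r = 1 ↦ 1
p = 2/3, r = 0 ↦ 1
p = 2/3, r = 1/3 ↦ 1
p = 2/3, r = 2/3 ↦ 1
p = 2/3, r = 1 ↦ 1
p = 1, r = 0 ↦ 1
p = 1, r = 1/3 ↦ 1
p = 1, r = 2/3 ↦ 1
p = 1, r = 1 ↦ 1
Every assignment gives a value ≥ 1.

Yes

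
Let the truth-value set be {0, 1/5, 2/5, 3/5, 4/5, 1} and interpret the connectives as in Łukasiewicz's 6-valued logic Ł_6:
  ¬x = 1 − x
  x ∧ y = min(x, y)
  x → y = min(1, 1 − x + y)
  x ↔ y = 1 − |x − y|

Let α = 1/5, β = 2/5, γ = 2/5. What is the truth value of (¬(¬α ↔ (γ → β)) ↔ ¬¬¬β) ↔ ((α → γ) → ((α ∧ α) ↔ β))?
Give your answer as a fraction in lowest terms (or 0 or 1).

4/5

¬α = ¬1/5 = 4/5
γ → β = 2/5 → 2/5 = 1
¬α ↔ (γ → β) = 4/5 ↔ 1 = 4/5
¬(¬α ↔ (γ → β)) = ¬4/5 = 1/5
¬β = ¬2/5 = 3/5
¬¬β = ¬3/5 = 2/5
¬¬¬β = ¬2/5 = 3/5
¬(¬α ↔ (γ → β)) ↔ ¬¬¬β = 1/5 ↔ 3/5 = 3/5
α → γ = 1/5 → 2/5 = 1
α ∧ α = 1/5 ∧ 1/5 = 1/5
(α ∧ α) ↔ β = 1/5 ↔ 2/5 = 4/5
(α → γ) → ((α ∧ α) ↔ β) = 1 → 4/5 = 4/5
(¬(¬α ↔ (γ → β)) ↔ ¬¬¬β) ↔ ((α → γ) → ((α ∧ α) ↔ β)) = 3/5 ↔ 4/5 = 4/5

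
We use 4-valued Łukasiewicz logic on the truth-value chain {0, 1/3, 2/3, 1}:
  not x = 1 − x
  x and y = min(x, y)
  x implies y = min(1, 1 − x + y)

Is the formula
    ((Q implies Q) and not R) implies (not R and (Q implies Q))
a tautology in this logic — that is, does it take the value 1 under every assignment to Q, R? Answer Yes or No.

Yes

Q = 0, R = 0 ↦ 1
Q = 0, R = 1/3 ↦ 1
Q = 0, R = 2/3 ↦ 1
Q = 0, R = 1 ↦ 1
Q = 1/3, R = 0 ↦ 1
Q = 1/3, R = 1/3 ↦ 1
Q = 1/3, R = 2/3 ↦ 1
Q = 1/3, R = 1 ↦ 1
Q = 2/3, R = 0 ↦ 1
Q = 2/3, R = 1/3 ↦ 1
Q = 2/3, R = 2/3 ↦ 1
Q = 2/3, R = 1 ↦ 1
Q = 1, R = 0 ↦ 1
Q = 1, R = 1/3 ↦ 1
Q = 1, R = 2/3 ↦ 1
Q = 1, R = 1 ↦ 1
Every assignment gives a value ≥ 1.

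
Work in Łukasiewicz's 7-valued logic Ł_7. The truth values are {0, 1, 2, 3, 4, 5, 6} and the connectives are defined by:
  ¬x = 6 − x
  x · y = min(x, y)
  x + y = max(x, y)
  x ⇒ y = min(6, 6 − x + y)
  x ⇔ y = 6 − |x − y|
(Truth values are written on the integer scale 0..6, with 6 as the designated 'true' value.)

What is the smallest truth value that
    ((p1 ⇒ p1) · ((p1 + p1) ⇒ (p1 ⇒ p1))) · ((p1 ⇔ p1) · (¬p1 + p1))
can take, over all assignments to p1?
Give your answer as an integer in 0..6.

Take p1 = 3:
p1 ⇒ p1 = 3 ⇒ 3 = 6
p1 + p1 = 3 + 3 = 3
p1 ⇒ p1 = 3 ⇒ 3 = 6
(p1 + p1) ⇒ (p1 ⇒ p1) = 3 ⇒ 6 = 6
(p1 ⇒ p1) · ((p1 + p1) ⇒ (p1 ⇒ p1)) = 6 · 6 = 6
p1 ⇔ p1 = 3 ⇔ 3 = 6
¬p1 = ¬3 = 3
¬p1 + p1 = 3 + 3 = 3
(p1 ⇔ p1) · (¬p1 + p1) = 6 · 3 = 3
((p1 ⇒ p1) · ((p1 + p1) ⇒ (p1 ⇒ p1))) · ((p1 ⇔ p1) · (¬p1 + p1)) = 6 · 3 = 3
No assignment yields a value below 3, so this is the minimum.

3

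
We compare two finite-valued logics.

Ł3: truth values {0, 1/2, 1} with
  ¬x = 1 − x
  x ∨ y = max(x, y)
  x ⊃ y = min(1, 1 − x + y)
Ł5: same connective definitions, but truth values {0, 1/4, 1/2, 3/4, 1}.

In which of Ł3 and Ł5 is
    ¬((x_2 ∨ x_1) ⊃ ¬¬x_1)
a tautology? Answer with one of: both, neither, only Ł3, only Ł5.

In Ł3: at x_1 = 0, x_2 = 0 the value is 0 — not a tautology.
In Ł5: at x_1 = 0, x_2 = 0 the value is 0 — not a tautology.

neither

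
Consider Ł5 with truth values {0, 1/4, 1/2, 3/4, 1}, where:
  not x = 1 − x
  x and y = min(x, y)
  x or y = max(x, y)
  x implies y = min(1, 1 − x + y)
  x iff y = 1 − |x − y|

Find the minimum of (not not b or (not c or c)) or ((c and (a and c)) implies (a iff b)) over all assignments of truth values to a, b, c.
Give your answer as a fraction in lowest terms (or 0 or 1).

1/2

Take a = 1, b = 0, c = 1/2:
not b = not 0 = 1
not not b = not 1 = 0
not c = not 1/2 = 1/2
not c or c = 1/2 or 1/2 = 1/2
not not b or (not c or c) = 0 or 1/2 = 1/2
a and c = 1 and 1/2 = 1/2
c and (a and c) = 1/2 and 1/2 = 1/2
a iff b = 1 iff 0 = 0
(c and (a and c)) implies (a iff b) = 1/2 implies 0 = 1/2
(not not b or (not c or c)) or ((c and (a and c)) implies (a iff b)) = 1/2 or 1/2 = 1/2
No assignment yields a value below 1/2, so this is the minimum.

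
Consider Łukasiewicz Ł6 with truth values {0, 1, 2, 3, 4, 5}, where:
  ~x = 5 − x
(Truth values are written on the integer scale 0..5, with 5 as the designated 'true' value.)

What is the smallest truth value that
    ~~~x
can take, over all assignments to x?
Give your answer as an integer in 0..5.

0

Take x = 5:
~x = ~5 = 0
~~x = ~0 = 5
~~~x = ~5 = 0
No assignment yields a value below 0, so this is the minimum.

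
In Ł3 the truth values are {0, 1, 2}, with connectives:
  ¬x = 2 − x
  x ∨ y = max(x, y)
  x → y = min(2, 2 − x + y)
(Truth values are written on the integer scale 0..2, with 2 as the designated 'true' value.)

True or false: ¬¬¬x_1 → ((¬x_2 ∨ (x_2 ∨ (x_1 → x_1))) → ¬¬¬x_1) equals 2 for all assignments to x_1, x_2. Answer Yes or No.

Yes

x_1 = 0, x_2 = 0 ↦ 2
x_1 = 0, x_2 = 1 ↦ 2
x_1 = 0, x_2 = 2 ↦ 2
x_1 = 1, x_2 = 0 ↦ 2
x_1 = 1, x_2 = 1 ↦ 2
x_1 = 1, x_2 = 2 ↦ 2
x_1 = 2, x_2 = 0 ↦ 2
x_1 = 2, x_2 = 1 ↦ 2
x_1 = 2, x_2 = 2 ↦ 2
Every assignment gives a value ≥ 2.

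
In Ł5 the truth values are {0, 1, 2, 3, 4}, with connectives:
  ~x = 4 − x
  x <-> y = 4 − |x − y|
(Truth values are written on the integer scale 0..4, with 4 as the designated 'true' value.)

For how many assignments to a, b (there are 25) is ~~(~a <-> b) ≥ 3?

value 4: 5 assignments (counts)
value 3: 8 assignments (counts)
value 2: 6 assignments
value 1: 4 assignments
value 0: 2 assignments
So 13 of the 25 assignments meet the threshold.

13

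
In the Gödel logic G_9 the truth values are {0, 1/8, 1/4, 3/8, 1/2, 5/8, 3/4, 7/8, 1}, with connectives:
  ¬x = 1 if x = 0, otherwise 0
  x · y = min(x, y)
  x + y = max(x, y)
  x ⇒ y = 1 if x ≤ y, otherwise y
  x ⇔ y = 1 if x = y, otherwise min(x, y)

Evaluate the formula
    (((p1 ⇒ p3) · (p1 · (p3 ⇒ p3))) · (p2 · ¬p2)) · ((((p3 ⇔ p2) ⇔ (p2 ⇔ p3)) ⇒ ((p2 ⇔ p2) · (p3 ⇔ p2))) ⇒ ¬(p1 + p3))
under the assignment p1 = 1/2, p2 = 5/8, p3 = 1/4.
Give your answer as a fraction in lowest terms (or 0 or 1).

p1 ⇒ p3 = 1/2 ⇒ 1/4 = 1/4
p3 ⇒ p3 = 1/4 ⇒ 1/4 = 1
p1 · (p3 ⇒ p3) = 1/2 · 1 = 1/2
(p1 ⇒ p3) · (p1 · (p3 ⇒ p3)) = 1/4 · 1/2 = 1/4
¬p2 = ¬5/8 = 0
p2 · ¬p2 = 5/8 · 0 = 0
((p1 ⇒ p3) · (p1 · (p3 ⇒ p3))) · (p2 · ¬p2) = 1/4 · 0 = 0
p3 ⇔ p2 = 1/4 ⇔ 5/8 = 1/4
p2 ⇔ p3 = 5/8 ⇔ 1/4 = 1/4
(p3 ⇔ p2) ⇔ (p2 ⇔ p3) = 1/4 ⇔ 1/4 = 1
p2 ⇔ p2 = 5/8 ⇔ 5/8 = 1
p3 ⇔ p2 = 1/4 ⇔ 5/8 = 1/4
(p2 ⇔ p2) · (p3 ⇔ p2) = 1 · 1/4 = 1/4
((p3 ⇔ p2) ⇔ (p2 ⇔ p3)) ⇒ ((p2 ⇔ p2) · (p3 ⇔ p2)) = 1 ⇒ 1/4 = 1/4
p1 + p3 = 1/2 + 1/4 = 1/2
¬(p1 + p3) = ¬1/2 = 0
(((p3 ⇔ p2) ⇔ (p2 ⇔ p3)) ⇒ ((p2 ⇔ p2) · (p3 ⇔ p2))) ⇒ ¬(p1 + p3) = 1/4 ⇒ 0 = 0
(((p1 ⇒ p3) · (p1 · (p3 ⇒ p3))) · (p2 · ¬p2)) · ((((p3 ⇔ p2) ⇔ (p2 ⇔ p3)) ⇒ ((p2 ⇔ p2) · (p3 ⇔ p2))) ⇒ ¬(p1 + p3)) = 0 · 0 = 0

0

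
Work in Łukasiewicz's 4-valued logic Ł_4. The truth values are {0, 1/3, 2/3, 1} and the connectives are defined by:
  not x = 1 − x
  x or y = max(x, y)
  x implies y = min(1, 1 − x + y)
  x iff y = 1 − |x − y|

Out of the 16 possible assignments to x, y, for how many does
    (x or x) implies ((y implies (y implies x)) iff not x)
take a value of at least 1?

x = 0, y = 0 ↦ 1  ≥
x = 0, y = 1/3 ↦ 1  ≥
x = 0, y = 2/3 ↦ 1  ≥
x = 0, y = 1 ↦ 1  ≥
x = 1/3, y = 0 ↦ 1  ≥
x = 1/3, y = 1/3 ↦ 1  ≥
x = 1/3, y = 2/3 ↦ 1  ≥
x = 1/3, y = 1 ↦ 1  ≥
x = 2/3, y = 0 ↦ 2/3  <
x = 2/3, y = 1/3 ↦ 2/3  <
x = 2/3, y = 2/3 ↦ 2/3  <
x = 2/3, y = 1 ↦ 1  ≥
x = 1, y = 0 ↦ 0  <
x = 1, y = 1/3 ↦ 0  <
x = 1, y = 2/3 ↦ 0  <
x = 1, y = 1 ↦ 0  <
So 9 of the 16 assignments meet the threshold.

9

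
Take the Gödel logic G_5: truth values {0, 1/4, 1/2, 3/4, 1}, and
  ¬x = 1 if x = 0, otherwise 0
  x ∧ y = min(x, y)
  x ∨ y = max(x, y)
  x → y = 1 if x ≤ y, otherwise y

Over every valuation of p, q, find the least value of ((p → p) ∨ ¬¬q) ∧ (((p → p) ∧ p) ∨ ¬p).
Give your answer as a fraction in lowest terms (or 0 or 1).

1/4

Take p = 1/4, q = 0:
p → p = 1/4 → 1/4 = 1
¬q = ¬0 = 1
¬¬q = ¬1 = 0
(p → p) ∨ ¬¬q = 1 ∨ 0 = 1
p → p = 1/4 → 1/4 = 1
(p → p) ∧ p = 1 ∧ 1/4 = 1/4
¬p = ¬1/4 = 0
((p → p) ∧ p) ∨ ¬p = 1/4 ∨ 0 = 1/4
((p → p) ∨ ¬¬q) ∧ (((p → p) ∧ p) ∨ ¬p) = 1 ∧ 1/4 = 1/4
No assignment yields a value below 1/4, so this is the minimum.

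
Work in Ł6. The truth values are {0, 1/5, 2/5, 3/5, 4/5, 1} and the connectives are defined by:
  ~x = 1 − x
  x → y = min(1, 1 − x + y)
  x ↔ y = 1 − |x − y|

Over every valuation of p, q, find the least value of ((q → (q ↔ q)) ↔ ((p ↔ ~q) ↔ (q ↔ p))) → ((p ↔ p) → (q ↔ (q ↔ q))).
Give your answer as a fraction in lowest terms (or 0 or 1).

Take p = 2/5, q = 0:
q ↔ q = 0 ↔ 0 = 1
q → (q ↔ q) = 0 → 1 = 1
~q = ~0 = 1
p ↔ ~q = 2/5 ↔ 1 = 2/5
q ↔ p = 0 ↔ 2/5 = 3/5
(p ↔ ~q) ↔ (q ↔ p) = 2/5 ↔ 3/5 = 4/5
(q → (q ↔ q)) ↔ ((p ↔ ~q) ↔ (q ↔ p)) = 1 ↔ 4/5 = 4/5
p ↔ p = 2/5 ↔ 2/5 = 1
q ↔ q = 0 ↔ 0 = 1
q ↔ (q ↔ q) = 0 ↔ 1 = 0
(p ↔ p) → (q ↔ (q ↔ q)) = 1 → 0 = 0
((q → (q ↔ q)) ↔ ((p ↔ ~q) ↔ (q ↔ p))) → ((p ↔ p) → (q ↔ (q ↔ q))) = 4/5 → 0 = 1/5
No assignment yields a value below 1/5, so this is the minimum.

1/5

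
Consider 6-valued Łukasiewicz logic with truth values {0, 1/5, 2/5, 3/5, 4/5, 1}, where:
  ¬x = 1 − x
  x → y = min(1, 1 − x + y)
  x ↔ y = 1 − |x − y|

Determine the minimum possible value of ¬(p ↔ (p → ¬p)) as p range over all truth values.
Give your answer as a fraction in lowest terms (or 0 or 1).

Take p = 3/5:
¬p = ¬3/5 = 2/5
p → ¬p = 3/5 → 2/5 = 4/5
p ↔ (p → ¬p) = 3/5 ↔ 4/5 = 4/5
¬(p ↔ (p → ¬p)) = ¬4/5 = 1/5
No assignment yields a value below 1/5, so this is the minimum.

1/5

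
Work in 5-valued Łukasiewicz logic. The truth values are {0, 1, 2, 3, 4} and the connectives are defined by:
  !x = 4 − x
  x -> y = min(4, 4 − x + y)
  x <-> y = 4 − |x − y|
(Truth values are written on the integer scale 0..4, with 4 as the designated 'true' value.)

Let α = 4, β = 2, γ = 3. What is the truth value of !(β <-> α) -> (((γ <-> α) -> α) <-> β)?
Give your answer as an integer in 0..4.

β <-> α = 2 <-> 4 = 2
!(β <-> α) = !2 = 2
γ <-> α = 3 <-> 4 = 3
(γ <-> α) -> α = 3 -> 4 = 4
((γ <-> α) -> α) <-> β = 4 <-> 2 = 2
!(β <-> α) -> (((γ <-> α) -> α) <-> β) = 2 -> 2 = 4

4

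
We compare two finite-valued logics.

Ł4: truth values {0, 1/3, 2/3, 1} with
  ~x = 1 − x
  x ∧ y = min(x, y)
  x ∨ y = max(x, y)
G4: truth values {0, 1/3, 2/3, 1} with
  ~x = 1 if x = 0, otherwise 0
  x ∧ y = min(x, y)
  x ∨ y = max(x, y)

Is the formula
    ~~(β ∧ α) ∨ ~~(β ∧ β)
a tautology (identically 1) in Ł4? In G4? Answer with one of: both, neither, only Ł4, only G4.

In Ł4: at α = 0, β = 0 the value is 0 — not a tautology.
In G4: at α = 0, β = 0 the value is 0 — not a tautology.

neither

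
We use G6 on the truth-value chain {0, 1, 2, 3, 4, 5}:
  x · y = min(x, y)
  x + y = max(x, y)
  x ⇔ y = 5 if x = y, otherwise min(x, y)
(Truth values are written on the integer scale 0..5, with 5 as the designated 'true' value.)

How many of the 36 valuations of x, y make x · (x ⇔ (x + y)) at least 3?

value 5: 6 assignments (counts)
value 4: 6 assignments (counts)
value 3: 6 assignments (counts)
value 2: 6 assignments
value 1: 6 assignments
value 0: 6 assignments
So 18 of the 36 assignments meet the threshold.

18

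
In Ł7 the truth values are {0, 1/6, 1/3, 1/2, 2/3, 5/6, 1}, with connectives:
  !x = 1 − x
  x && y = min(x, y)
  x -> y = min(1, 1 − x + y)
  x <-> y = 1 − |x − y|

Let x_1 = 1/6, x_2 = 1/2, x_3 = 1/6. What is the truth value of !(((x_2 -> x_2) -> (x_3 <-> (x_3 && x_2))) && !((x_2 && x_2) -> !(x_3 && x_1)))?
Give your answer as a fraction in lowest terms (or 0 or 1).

x_2 -> x_2 = 1/2 -> 1/2 = 1
x_3 && x_2 = 1/6 && 1/2 = 1/6
x_3 <-> (x_3 && x_2) = 1/6 <-> 1/6 = 1
(x_2 -> x_2) -> (x_3 <-> (x_3 && x_2)) = 1 -> 1 = 1
x_2 && x_2 = 1/2 && 1/2 = 1/2
x_3 && x_1 = 1/6 && 1/6 = 1/6
!(x_3 && x_1) = !1/6 = 5/6
(x_2 && x_2) -> !(x_3 && x_1) = 1/2 -> 5/6 = 1
!((x_2 && x_2) -> !(x_3 && x_1)) = !1 = 0
((x_2 -> x_2) -> (x_3 <-> (x_3 && x_2))) && !((x_2 && x_2) -> !(x_3 && x_1)) = 1 && 0 = 0
!(((x_2 -> x_2) -> (x_3 <-> (x_3 && x_2))) && !((x_2 && x_2) -> !(x_3 && x_1))) = !0 = 1

1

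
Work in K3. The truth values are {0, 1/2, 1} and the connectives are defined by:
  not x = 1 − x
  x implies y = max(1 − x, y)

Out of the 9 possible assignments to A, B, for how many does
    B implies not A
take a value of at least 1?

A = 0, B = 0 ↦ 1  ≥
A = 0, B = 1/2 ↦ 1  ≥
A = 0, B = 1 ↦ 1  ≥
A = 1/2, B = 0 ↦ 1  ≥
A = 1/2, B = 1/2 ↦ 1/2  <
A = 1/2, B = 1 ↦ 1/2  <
A = 1, B = 0 ↦ 1  ≥
A = 1, B = 1/2 ↦ 1/2  <
A = 1, B = 1 ↦ 0  <
So 5 of the 9 assignments meet the threshold.

5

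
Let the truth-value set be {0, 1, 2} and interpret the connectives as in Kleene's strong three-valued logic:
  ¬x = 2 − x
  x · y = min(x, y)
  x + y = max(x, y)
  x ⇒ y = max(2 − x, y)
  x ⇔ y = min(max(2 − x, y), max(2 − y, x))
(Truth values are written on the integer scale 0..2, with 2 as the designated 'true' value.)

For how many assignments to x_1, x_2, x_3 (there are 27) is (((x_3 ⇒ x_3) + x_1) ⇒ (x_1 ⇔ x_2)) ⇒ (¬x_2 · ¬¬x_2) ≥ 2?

5

value 2: 5 assignments (counts)
value 1: 16 assignments
value 0: 6 assignments
So 5 of the 27 assignments meet the threshold.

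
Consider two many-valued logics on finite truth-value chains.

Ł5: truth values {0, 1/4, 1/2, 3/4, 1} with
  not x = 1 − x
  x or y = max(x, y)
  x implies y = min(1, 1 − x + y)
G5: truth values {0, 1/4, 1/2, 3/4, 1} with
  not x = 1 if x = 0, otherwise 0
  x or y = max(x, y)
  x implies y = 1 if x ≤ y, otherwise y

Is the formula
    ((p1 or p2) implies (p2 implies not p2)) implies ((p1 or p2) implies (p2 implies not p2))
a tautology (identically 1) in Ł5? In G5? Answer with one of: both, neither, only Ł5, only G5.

In Ł5: every assignment gives 1 — tautology.
In G5: every assignment gives 1 — tautology.

both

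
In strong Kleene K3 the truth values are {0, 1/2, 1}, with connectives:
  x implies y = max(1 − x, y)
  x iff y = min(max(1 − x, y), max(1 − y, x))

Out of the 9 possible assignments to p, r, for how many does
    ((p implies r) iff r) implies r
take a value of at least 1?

p = 0, r = 0 ↦ 1  ≥
p = 0, r = 1/2 ↦ 1/2  <
p = 0, r = 1 ↦ 1  ≥
p = 1/2, r = 0 ↦ 1/2  <
p = 1/2, r = 1/2 ↦ 1/2  <
p = 1/2, r = 1 ↦ 1  ≥
p = 1, r = 0 ↦ 0  <
p = 1, r = 1/2 ↦ 1/2  <
p = 1, r = 1 ↦ 1  ≥
So 4 of the 9 assignments meet the threshold.

4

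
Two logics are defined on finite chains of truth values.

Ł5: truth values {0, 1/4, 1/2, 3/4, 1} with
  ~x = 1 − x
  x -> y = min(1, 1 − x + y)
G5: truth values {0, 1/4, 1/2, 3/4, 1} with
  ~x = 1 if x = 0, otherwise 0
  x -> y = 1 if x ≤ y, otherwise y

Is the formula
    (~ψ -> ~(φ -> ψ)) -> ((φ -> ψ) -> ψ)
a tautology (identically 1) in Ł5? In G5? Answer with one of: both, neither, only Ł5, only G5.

only Ł5

In Ł5: every assignment gives 1 — tautology.
In G5: at φ = 0, ψ = 1/4 the value is 1/4 — not a tautology.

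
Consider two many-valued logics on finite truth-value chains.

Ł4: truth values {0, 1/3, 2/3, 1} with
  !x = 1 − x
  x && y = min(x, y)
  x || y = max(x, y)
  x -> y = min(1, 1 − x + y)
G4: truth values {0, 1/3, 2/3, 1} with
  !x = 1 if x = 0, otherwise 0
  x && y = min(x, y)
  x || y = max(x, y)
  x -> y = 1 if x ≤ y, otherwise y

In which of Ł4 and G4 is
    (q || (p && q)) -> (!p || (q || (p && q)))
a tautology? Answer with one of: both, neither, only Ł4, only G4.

both

In Ł4: every assignment gives 1 — tautology.
In G4: every assignment gives 1 — tautology.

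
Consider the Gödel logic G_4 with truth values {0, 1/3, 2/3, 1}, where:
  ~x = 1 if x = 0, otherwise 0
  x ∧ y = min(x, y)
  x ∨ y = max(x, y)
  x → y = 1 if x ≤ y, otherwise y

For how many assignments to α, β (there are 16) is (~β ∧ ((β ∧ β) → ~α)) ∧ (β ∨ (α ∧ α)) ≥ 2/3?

2

α = 0, β = 0 ↦ 0  <
α = 0, β = 1/3 ↦ 0  <
α = 0, β = 2/3 ↦ 0  <
α = 0, β = 1 ↦ 0  <
α = 1/3, β = 0 ↦ 1/3  <
α = 1/3, β = 1/3 ↦ 0  <
α = 1/3, β = 2/3 ↦ 0  <
α = 1/3, β = 1 ↦ 0  <
α = 2/3, β = 0 ↦ 2/3  ≥
α = 2/3, β = 1/3 ↦ 0  <
α = 2/3, β = 2/3 ↦ 0  <
α = 2/3, β = 1 ↦ 0  <
α = 1, β = 0 ↦ 1  ≥
α = 1, β = 1/3 ↦ 0  <
α = 1, β = 2/3 ↦ 0  <
α = 1, β = 1 ↦ 0  <
So 2 of the 16 assignments meet the threshold.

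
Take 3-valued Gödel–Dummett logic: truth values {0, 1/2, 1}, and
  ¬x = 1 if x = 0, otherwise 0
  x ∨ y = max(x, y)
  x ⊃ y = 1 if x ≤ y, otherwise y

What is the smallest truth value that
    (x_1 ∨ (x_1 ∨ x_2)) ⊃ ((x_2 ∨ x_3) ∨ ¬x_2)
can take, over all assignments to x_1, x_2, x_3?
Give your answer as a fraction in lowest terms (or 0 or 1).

Take x_1 = 1, x_2 = 1/2, x_3 = 0:
x_1 ∨ x_2 = 1 ∨ 1/2 = 1
x_1 ∨ (x_1 ∨ x_2) = 1 ∨ 1 = 1
x_2 ∨ x_3 = 1/2 ∨ 0 = 1/2
¬x_2 = ¬1/2 = 0
(x_2 ∨ x_3) ∨ ¬x_2 = 1/2 ∨ 0 = 1/2
(x_1 ∨ (x_1 ∨ x_2)) ⊃ ((x_2 ∨ x_3) ∨ ¬x_2) = 1 ⊃ 1/2 = 1/2
No assignment yields a value below 1/2, so this is the minimum.

1/2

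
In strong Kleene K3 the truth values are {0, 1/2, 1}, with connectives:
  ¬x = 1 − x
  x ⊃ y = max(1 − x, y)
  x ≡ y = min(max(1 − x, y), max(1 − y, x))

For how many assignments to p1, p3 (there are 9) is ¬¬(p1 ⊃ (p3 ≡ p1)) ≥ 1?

p1 = 0, p3 = 0 ↦ 1  ≥
p1 = 0, p3 = 1/2 ↦ 1  ≥
p1 = 0, p3 = 1 ↦ 1  ≥
p1 = 1/2, p3 = 0 ↦ 1/2  <
p1 = 1/2, p3 = 1/2 ↦ 1/2  <
p1 = 1/2, p3 = 1 ↦ 1/2  <
p1 = 1, p3 = 0 ↦ 0  <
p1 = 1, p3 = 1/2 ↦ 1/2  <
p1 = 1, p3 = 1 ↦ 1  ≥
So 4 of the 9 assignments meet the threshold.

4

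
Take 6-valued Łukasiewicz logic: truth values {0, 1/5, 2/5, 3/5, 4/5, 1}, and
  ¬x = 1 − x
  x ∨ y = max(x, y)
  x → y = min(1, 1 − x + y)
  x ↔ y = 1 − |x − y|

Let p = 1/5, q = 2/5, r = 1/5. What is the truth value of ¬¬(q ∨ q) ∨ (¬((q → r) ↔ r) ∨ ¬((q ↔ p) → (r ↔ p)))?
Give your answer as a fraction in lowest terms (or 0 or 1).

3/5

q ∨ q = 2/5 ∨ 2/5 = 2/5
¬(q ∨ q) = ¬2/5 = 3/5
¬¬(q ∨ q) = ¬3/5 = 2/5
q → r = 2/5 → 1/5 = 4/5
(q → r) ↔ r = 4/5 ↔ 1/5 = 2/5
¬((q → r) ↔ r) = ¬2/5 = 3/5
q ↔ p = 2/5 ↔ 1/5 = 4/5
r ↔ p = 1/5 ↔ 1/5 = 1
(q ↔ p) → (r ↔ p) = 4/5 → 1 = 1
¬((q ↔ p) → (r ↔ p)) = ¬1 = 0
¬((q → r) ↔ r) ∨ ¬((q ↔ p) → (r ↔ p)) = 3/5 ∨ 0 = 3/5
¬¬(q ∨ q) ∨ (¬((q → r) ↔ r) ∨ ¬((q ↔ p) → (r ↔ p))) = 2/5 ∨ 3/5 = 3/5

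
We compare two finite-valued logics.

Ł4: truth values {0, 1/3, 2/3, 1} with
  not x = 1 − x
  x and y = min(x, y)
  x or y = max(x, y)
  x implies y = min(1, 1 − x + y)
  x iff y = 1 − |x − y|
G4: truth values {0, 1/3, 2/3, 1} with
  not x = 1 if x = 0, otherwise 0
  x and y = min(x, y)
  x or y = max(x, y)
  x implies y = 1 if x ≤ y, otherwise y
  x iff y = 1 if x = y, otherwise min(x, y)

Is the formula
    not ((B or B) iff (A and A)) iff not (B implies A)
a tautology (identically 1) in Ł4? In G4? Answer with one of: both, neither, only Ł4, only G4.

neither

In Ł4: at A = 1/3, B = 0 the value is 2/3 — not a tautology.
In G4: at A = 1/3, B = 0 the value is 0 — not a tautology.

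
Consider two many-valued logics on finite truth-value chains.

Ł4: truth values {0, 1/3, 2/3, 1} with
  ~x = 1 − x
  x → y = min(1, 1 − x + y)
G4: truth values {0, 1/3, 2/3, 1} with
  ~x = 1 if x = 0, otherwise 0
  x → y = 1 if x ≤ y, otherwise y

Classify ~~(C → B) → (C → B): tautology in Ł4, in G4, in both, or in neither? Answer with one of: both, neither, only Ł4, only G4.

In Ł4: every assignment gives 1 — tautology.
In G4: at B = 1/3, C = 2/3 the value is 1/3 — not a tautology.

only Ł4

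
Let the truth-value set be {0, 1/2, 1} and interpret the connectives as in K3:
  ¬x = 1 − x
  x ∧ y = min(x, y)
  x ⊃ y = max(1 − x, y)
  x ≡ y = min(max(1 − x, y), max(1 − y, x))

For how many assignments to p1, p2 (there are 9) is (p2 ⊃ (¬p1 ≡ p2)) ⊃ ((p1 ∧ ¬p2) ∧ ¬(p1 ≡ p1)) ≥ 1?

1

p1 = 0, p2 = 0 ↦ 0  <
p1 = 0, p2 = 1/2 ↦ 1/2  <
p1 = 0, p2 = 1 ↦ 0  <
p1 = 1/2, p2 = 0 ↦ 1/2  <
p1 = 1/2, p2 = 1/2 ↦ 1/2  <
p1 = 1/2, p2 = 1 ↦ 1/2  <
p1 = 1, p2 = 0 ↦ 0  <
p1 = 1, p2 = 1/2 ↦ 1/2  <
p1 = 1, p2 = 1 ↦ 1  ≥
So 1 of the 9 assignments meets the threshold.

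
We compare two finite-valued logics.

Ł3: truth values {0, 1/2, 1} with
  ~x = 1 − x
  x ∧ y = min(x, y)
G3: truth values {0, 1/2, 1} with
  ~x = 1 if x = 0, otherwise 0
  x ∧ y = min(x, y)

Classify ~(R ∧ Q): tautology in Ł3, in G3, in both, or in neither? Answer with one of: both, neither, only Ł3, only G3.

neither

In Ł3: at Q = 1/2, R = 1/2 the value is 1/2 — not a tautology.
In G3: at Q = 1/2, R = 1/2 the value is 0 — not a tautology.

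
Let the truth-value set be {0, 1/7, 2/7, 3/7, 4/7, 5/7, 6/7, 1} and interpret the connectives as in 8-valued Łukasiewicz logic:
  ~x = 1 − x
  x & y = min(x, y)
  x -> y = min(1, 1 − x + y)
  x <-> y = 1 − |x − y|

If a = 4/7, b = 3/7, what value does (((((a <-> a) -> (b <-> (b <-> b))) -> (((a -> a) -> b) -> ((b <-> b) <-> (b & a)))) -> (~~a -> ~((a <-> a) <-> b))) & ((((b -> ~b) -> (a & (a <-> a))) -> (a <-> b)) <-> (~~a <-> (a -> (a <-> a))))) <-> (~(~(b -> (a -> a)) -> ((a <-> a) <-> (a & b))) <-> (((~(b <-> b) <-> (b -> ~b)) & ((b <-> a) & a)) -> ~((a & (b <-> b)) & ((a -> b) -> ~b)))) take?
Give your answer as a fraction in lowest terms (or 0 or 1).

3/7

a <-> a = 4/7 <-> 4/7 = 1
b <-> b = 3/7 <-> 3/7 = 1
b <-> (b <-> b) = 3/7 <-> 1 = 3/7
(a <-> a) -> (b <-> (b <-> b)) = 1 -> 3/7 = 3/7
a -> a = 4/7 -> 4/7 = 1
(a -> a) -> b = 1 -> 3/7 = 3/7
b <-> b = 3/7 <-> 3/7 = 1
b & a = 3/7 & 4/7 = 3/7
(b <-> b) <-> (b & a) = 1 <-> 3/7 = 3/7
((a -> a) -> b) -> ((b <-> b) <-> (b & a)) = 3/7 -> 3/7 = 1
((a <-> a) -> (b <-> (b <-> b))) -> (((a -> a) -> b) -> ((b <-> b) <-> (b & a))) = 3/7 -> 1 = 1
~a = ~4/7 = 3/7
~~a = ~3/7 = 4/7
a <-> a = 4/7 <-> 4/7 = 1
(a <-> a) <-> b = 1 <-> 3/7 = 3/7
~((a <-> a) <-> b) = ~3/7 = 4/7
~~a -> ~((a <-> a) <-> b) = 4/7 -> 4/7 = 1
(((a <-> a) -> (b <-> (b <-> b))) -> (((a -> a) -> b) -> ((b <-> b) <-> (b & a)))) -> (~~a -> ~((a <-> a) <-> b)) = 1 -> 1 = 1
~b = ~3/7 = 4/7
b -> ~b = 3/7 -> 4/7 = 1
a <-> a = 4/7 <-> 4/7 = 1
a & (a <-> a) = 4/7 & 1 = 4/7
(b -> ~b) -> (a & (a <-> a)) = 1 -> 4/7 = 4/7
a <-> b = 4/7 <-> 3/7 = 6/7
((b -> ~b) -> (a & (a <-> a))) -> (a <-> b) = 4/7 -> 6/7 = 1
~a = ~4/7 = 3/7
~~a = ~3/7 = 4/7
a <-> a = 4/7 <-> 4/7 = 1
a -> (a <-> a) = 4/7 -> 1 = 1
~~a <-> (a -> (a <-> a)) = 4/7 <-> 1 = 4/7
(((b -> ~b) -> (a & (a <-> a))) -> (a <-> b)) <-> (~~a <-> (a -> (a <-> a))) = 1 <-> 4/7 = 4/7
((((a <-> a) -> (b <-> (b <-> b))) -> (((a -> a) -> b) -> ((b <-> b) <-> (b & a)))) -> (~~a -> ~((a <-> a) <-> b))) & ((((b -> ~b) -> (a & (a <-> a))) -> (a <-> b)) <-> (~~a <-> (a -> (a <-> a)))) = 1 & 4/7 = 4/7
a -> a = 4/7 -> 4/7 = 1
b -> (a -> a) = 3/7 -> 1 = 1
~(b -> (a -> a)) = ~1 = 0
a <-> a = 4/7 <-> 4/7 = 1
a & b = 4/7 & 3/7 = 3/7
(a <-> a) <-> (a & b) = 1 <-> 3/7 = 3/7
~(b -> (a -> a)) -> ((a <-> a) <-> (a & b)) = 0 -> 3/7 = 1
~(~(b -> (a -> a)) -> ((a <-> a) <-> (a & b))) = ~1 = 0
b <-> b = 3/7 <-> 3/7 = 1
~(b <-> b) = ~1 = 0
~b = ~3/7 = 4/7
b -> ~b = 3/7 -> 4/7 = 1
~(b <-> b) <-> (b -> ~b) = 0 <-> 1 = 0
b <-> a = 3/7 <-> 4/7 = 6/7
(b <-> a) & a = 6/7 & 4/7 = 4/7
(~(b <-> b) <-> (b -> ~b)) & ((b <-> a) & a) = 0 & 4/7 = 0
b <-> b = 3/7 <-> 3/7 = 1
a & (b <-> b) = 4/7 & 1 = 4/7
a -> b = 4/7 -> 3/7 = 6/7
~b = ~3/7 = 4/7
(a -> b) -> ~b = 6/7 -> 4/7 = 5/7
(a & (b <-> b)) & ((a -> b) -> ~b) = 4/7 & 5/7 = 4/7
~((a & (b <-> b)) & ((a -> b) -> ~b)) = ~4/7 = 3/7
((~(b <-> b) <-> (b -> ~b)) & ((b <-> a) & a)) -> ~((a & (b <-> b)) & ((a -> b) -> ~b)) = 0 -> 3/7 = 1
~(~(b -> (a -> a)) -> ((a <-> a) <-> (a & b))) <-> (((~(b <-> b) <-> (b -> ~b)) & ((b <-> a) & a)) -> ~((a & (b <-> b)) & ((a -> b) -> ~b))) = 0 <-> 1 = 0
(((((a <-> a) -> (b <-> (b <-> b))) -> (((a -> a) -> b) -> ((b <-> b) <-> (b & a)))) -> (~~a -> ~((a <-> a) <-> b))) & ((((b -> ~b) -> (a & (a <-> a))) -> (a <-> b)) <-> (~~a <-> (a -> (a <-> a))))) <-> (~(~(b -> (a -> a)) -> ((a <-> a) <-> (a & b))) <-> (((~(b <-> b) <-> (b -> ~b)) & ((b <-> a) & a)) -> ~((a & (b <-> b)) & ((a -> b) -> ~b)))) = 4/7 <-> 0 = 3/7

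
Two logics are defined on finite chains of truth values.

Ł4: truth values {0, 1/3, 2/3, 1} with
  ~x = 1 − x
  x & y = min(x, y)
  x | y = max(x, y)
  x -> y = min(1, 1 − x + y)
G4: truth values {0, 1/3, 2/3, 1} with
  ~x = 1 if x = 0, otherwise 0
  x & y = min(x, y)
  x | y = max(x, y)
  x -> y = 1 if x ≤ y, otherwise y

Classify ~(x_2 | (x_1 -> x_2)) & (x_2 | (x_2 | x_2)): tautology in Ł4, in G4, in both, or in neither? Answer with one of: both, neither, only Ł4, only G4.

In Ł4: at x_1 = 0, x_2 = 0 the value is 0 — not a tautology.
In G4: at x_1 = 0, x_2 = 0 the value is 0 — not a tautology.

neither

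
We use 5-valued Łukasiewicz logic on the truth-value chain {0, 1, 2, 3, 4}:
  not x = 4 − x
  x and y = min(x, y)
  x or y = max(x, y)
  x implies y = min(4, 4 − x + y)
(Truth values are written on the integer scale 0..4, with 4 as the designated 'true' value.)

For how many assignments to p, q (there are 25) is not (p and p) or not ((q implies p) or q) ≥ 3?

10

value 4: 5 assignments (counts)
value 3: 5 assignments (counts)
value 2: 5 assignments
value 1: 5 assignments
value 0: 5 assignments
So 10 of the 25 assignments meet the threshold.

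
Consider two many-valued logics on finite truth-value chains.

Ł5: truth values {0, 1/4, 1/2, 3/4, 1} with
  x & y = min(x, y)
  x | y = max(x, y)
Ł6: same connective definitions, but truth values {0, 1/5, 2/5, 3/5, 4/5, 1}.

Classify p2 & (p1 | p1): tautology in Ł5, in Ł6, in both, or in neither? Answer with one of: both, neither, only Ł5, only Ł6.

neither

In Ł5: at p1 = 0, p2 = 0 the value is 0 — not a tautology.
In Ł6: at p1 = 0, p2 = 0 the value is 0 — not a tautology.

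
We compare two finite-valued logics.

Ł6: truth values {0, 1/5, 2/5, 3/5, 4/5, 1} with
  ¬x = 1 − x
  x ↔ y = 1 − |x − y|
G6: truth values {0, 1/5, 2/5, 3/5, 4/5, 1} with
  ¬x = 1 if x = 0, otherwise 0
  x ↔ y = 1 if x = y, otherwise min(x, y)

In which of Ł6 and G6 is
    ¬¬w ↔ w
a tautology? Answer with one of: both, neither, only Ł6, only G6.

In Ł6: every assignment gives 1 — tautology.
In G6: at w = 1/5 the value is 1/5 — not a tautology.

only Ł6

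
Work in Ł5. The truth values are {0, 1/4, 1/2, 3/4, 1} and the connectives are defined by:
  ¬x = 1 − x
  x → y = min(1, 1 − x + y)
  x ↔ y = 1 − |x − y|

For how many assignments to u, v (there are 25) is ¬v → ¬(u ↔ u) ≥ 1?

5

value 1: 5 assignments (counts)
value 3/4: 5 assignments
value 1/2: 5 assignments
value 1/4: 5 assignments
value 0: 5 assignments
So 5 of the 25 assignments meet the threshold.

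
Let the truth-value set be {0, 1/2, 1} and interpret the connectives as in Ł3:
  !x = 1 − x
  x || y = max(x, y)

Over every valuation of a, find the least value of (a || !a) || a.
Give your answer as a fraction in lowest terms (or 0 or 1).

1/2

Take a = 1/2:
!a = !1/2 = 1/2
a || !a = 1/2 || 1/2 = 1/2
(a || !a) || a = 1/2 || 1/2 = 1/2
No assignment yields a value below 1/2, so this is the minimum.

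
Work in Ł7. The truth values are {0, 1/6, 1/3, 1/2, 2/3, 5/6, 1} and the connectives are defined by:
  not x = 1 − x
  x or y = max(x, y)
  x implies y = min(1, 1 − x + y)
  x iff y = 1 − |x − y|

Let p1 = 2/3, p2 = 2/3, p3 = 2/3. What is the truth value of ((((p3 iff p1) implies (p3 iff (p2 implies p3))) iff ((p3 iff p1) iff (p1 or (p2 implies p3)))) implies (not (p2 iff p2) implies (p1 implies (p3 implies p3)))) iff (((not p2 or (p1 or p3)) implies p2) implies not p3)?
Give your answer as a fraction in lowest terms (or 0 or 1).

1/3

p3 iff p1 = 2/3 iff 2/3 = 1
p2 implies p3 = 2/3 implies 2/3 = 1
p3 iff (p2 implies p3) = 2/3 iff 1 = 2/3
(p3 iff p1) implies (p3 iff (p2 implies p3)) = 1 implies 2/3 = 2/3
p3 iff p1 = 2/3 iff 2/3 = 1
p2 implies p3 = 2/3 implies 2/3 = 1
p1 or (p2 implies p3) = 2/3 or 1 = 1
(p3 iff p1) iff (p1 or (p2 implies p3)) = 1 iff 1 = 1
((p3 iff p1) implies (p3 iff (p2 implies p3))) iff ((p3 iff p1) iff (p1 or (p2 implies p3))) = 2/3 iff 1 = 2/3
p2 iff p2 = 2/3 iff 2/3 = 1
not (p2 iff p2) = not 1 = 0
p3 implies p3 = 2/3 implies 2/3 = 1
p1 implies (p3 implies p3) = 2/3 implies 1 = 1
not (p2 iff p2) implies (p1 implies (p3 implies p3)) = 0 implies 1 = 1
(((p3 iff p1) implies (p3 iff (p2 implies p3))) iff ((p3 iff p1) iff (p1 or (p2 implies p3)))) implies (not (p2 iff p2) implies (p1 implies (p3 implies p3))) = 2/3 implies 1 = 1
not p2 = not 2/3 = 1/3
p1 or p3 = 2/3 or 2/3 = 2/3
not p2 or (p1 or p3) = 1/3 or 2/3 = 2/3
(not p2 or (p1 or p3)) implies p2 = 2/3 implies 2/3 = 1
not p3 = not 2/3 = 1/3
((not p2 or (p1 or p3)) implies p2) implies not p3 = 1 implies 1/3 = 1/3
((((p3 iff p1) implies (p3 iff (p2 implies p3))) iff ((p3 iff p1) iff (p1 or (p2 implies p3)))) implies (not (p2 iff p2) implies (p1 implies (p3 implies p3)))) iff (((not p2 or (p1 or p3)) implies p2) implies not p3) = 1 iff 1/3 = 1/3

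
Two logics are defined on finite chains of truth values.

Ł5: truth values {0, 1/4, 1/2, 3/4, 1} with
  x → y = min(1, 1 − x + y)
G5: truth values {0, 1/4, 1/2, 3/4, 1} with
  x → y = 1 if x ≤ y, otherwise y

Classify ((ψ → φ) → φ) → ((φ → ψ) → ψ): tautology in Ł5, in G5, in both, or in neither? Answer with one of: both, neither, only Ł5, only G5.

only Ł5

In Ł5: every assignment gives 1 — tautology.
In G5: at φ = 0, ψ = 1/4 the value is 1/4 — not a tautology.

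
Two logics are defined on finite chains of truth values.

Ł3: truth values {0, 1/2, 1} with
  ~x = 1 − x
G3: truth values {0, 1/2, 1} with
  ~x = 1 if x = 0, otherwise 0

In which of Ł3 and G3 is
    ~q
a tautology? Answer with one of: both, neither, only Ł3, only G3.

neither

In Ł3: at q = 1/2 the value is 1/2 — not a tautology.
In G3: at q = 1/2 the value is 0 — not a tautology.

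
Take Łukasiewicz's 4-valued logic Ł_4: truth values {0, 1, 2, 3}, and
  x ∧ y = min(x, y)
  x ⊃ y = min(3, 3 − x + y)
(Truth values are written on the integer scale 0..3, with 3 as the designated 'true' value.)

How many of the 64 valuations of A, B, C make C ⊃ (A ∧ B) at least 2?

value 3: 30 assignments (counts)
value 2: 15 assignments (counts)
value 1: 12 assignments
value 0: 7 assignments
So 45 of the 64 assignments meet the threshold.

45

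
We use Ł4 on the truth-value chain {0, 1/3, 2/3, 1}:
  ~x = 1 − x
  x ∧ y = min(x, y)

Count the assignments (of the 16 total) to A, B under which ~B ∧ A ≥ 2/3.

4

A = 0, B = 0 ↦ 0  <
A = 0, B = 1/3 ↦ 0  <
A = 0, B = 2/3 ↦ 0  <
A = 0, B = 1 ↦ 0  <
A = 1/3, B = 0 ↦ 1/3  <
A = 1/3, B = 1/3 ↦ 1/3  <
A = 1/3, B = 2/3 ↦ 1/3  <
A = 1/3, B = 1 ↦ 0  <
A = 2/3, B = 0 ↦ 2/3  ≥
A = 2/3, B = 1/3 ↦ 2/3  ≥
A = 2/3, B = 2/3 ↦ 1/3  <
A = 2/3, B = 1 ↦ 0  <
A = 1, B = 0 ↦ 1  ≥
A = 1, B = 1/3 ↦ 2/3  ≥
A = 1, B = 2/3 ↦ 1/3  <
A = 1, B = 1 ↦ 0  <
So 4 of the 16 assignments meet the threshold.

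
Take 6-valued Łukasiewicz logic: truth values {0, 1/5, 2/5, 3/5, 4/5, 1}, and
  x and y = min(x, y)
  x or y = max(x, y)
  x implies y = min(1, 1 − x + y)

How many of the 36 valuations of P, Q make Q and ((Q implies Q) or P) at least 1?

value 1: 6 assignments (counts)
value 4/5: 6 assignments
value 3/5: 6 assignments
value 2/5: 6 assignments
value 1/5: 6 assignments
value 0: 6 assignments
So 6 of the 36 assignments meet the threshold.

6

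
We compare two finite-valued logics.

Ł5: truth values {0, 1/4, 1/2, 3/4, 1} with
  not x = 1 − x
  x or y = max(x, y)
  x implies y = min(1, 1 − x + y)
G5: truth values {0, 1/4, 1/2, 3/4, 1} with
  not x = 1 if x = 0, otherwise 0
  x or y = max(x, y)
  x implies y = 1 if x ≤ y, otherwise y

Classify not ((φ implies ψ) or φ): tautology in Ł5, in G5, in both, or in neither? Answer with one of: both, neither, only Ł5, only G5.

In Ł5: at φ = 0, ψ = 0 the value is 0 — not a tautology.
In G5: at φ = 0, ψ = 0 the value is 0 — not a tautology.

neither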